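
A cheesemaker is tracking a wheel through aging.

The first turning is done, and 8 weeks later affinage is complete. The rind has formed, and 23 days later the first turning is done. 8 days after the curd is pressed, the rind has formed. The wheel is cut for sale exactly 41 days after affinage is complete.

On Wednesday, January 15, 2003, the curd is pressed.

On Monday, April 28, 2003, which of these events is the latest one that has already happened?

Affinage is complete

The curd is pressed: Jan 15, 2003.
The rind has formed: Jan 15, 2003 + 8 days = Jan 23, 2003.
The first turning is done: Jan 23, 2003 + 23 days = Feb 15, 2003.
Affinage is complete: Feb 15, 2003 + 8 weeks = Apr 12, 2003.
The wheel is cut for sale: Apr 12, 2003 + 41 days = May 23, 2003.
Apr 28, 2003 falls between when affinage is complete (Apr 12, 2003) and when the wheel is cut for sale (May 23, 2003).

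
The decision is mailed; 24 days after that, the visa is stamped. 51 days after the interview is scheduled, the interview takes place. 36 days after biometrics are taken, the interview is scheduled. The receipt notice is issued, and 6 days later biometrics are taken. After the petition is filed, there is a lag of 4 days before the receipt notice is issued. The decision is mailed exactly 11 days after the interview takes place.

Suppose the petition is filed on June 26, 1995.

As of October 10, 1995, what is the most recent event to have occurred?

The petition is filed: Jun 26, 1995.
The receipt notice is issued: Jun 26, 1995 + 4 days = Jun 30, 1995.
Biometrics are taken: Jun 30, 1995 + 6 days = Jul 6, 1995.
The interview is scheduled: Jul 6, 1995 + 36 days = Aug 11, 1995.
The interview takes place: Aug 11, 1995 + 51 days = Oct 1, 1995.
The decision is mailed: Oct 1, 1995 + 11 days = Oct 12, 1995.
The visa is stamped: Oct 12, 1995 + 24 days = Nov 5, 1995.
Oct 10, 1995 falls between when the interview takes place (Oct 1, 1995) and when the decision is mailed (Oct 12, 1995).

The interview takes place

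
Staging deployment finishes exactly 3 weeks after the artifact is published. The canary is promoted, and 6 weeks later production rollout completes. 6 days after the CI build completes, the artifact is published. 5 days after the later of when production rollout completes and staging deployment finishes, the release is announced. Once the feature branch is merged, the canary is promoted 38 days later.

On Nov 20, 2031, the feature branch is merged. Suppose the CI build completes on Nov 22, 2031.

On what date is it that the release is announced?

The feature branch is merged: Nov 20, 2031.
The canary is promoted: Nov 20, 2031 + 38 days = Dec 28, 2031.
Production rollout completes: Dec 28, 2031 + 6 weeks = Feb 8, 2032.
The CI build completes: Nov 22, 2031.
The artifact is published: Nov 22, 2031 + 6 days = Nov 28, 2031.
Staging deployment finishes: Nov 28, 2031 + 3 weeks = Dec 19, 2031.
Both prerequisites met — production rollout completes (Feb 8, 2032), staging deployment finishes (Dec 19, 2031); the later is Feb 8, 2032.
The release is announced: Feb 8, 2032 + 5 days = Feb 13, 2032.

Feb 13, 2032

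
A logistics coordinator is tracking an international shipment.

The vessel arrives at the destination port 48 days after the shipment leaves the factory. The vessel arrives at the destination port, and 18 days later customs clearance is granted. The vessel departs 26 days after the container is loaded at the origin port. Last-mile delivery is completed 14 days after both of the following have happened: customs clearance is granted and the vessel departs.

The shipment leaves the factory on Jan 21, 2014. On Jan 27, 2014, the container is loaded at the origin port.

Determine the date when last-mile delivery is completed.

The shipment leaves the factory: Jan 21, 2014.
The vessel arrives at the destination port: Jan 21, 2014 + 48 days = Mar 10, 2014.
Customs clearance is granted: Mar 10, 2014 + 18 days = Mar 28, 2014.
The container is loaded at the origin port: Jan 27, 2014.
The vessel departs: Jan 27, 2014 + 26 days = Feb 22, 2014.
Both prerequisites met — customs clearance is granted (Mar 28, 2014), the vessel departs (Feb 22, 2014); the later is Mar 28, 2014.
Last-mile delivery is completed: Mar 28, 2014 + 14 days = Apr 11, 2014.

Apr 11, 2014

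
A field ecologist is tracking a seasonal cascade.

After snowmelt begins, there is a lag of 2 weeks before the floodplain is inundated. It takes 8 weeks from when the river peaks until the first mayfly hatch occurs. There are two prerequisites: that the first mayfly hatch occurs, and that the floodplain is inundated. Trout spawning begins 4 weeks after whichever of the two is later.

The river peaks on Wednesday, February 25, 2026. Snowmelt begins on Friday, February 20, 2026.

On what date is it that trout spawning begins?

The river peaks: Feb 25, 2026.
The first mayfly hatch occurs: Feb 25, 2026 + 8 weeks = Apr 22, 2026.
Snowmelt begins: Feb 20, 2026.
The floodplain is inundated: Feb 20, 2026 + 2 weeks = Mar 6, 2026.
Both prerequisites met — the first mayfly hatch occurs (Apr 22, 2026), the floodplain is inundated (Mar 6, 2026); the later is Apr 22, 2026.
Trout spawning begins: Apr 22, 2026 + 4 weeks = May 20, 2026.

Wednesday, May 20, 2026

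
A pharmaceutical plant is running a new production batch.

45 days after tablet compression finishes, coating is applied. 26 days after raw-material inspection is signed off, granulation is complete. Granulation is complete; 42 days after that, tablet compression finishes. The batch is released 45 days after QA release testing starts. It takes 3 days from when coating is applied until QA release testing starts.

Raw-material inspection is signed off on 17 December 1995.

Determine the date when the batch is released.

Raw-material inspection is signed off: Dec 17, 1995.
Granulation is complete: Dec 17, 1995 + 26 days = Jan 12, 1996.
Tablet compression finishes: Jan 12, 1996 + 42 days = Feb 23, 1996.
Coating is applied: Feb 23, 1996 + 45 days = Apr 8, 1996.
QA release testing starts: Apr 8, 1996 + 3 days = Apr 11, 1996.
The batch is released: Apr 11, 1996 + 45 days = May 26, 1996.

26 May 1996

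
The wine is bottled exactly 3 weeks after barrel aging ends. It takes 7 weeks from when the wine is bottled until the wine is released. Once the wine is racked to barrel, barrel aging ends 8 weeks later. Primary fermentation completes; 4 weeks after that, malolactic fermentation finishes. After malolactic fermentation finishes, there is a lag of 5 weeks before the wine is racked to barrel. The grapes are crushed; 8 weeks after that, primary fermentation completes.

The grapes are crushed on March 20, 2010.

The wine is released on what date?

November 20, 2010

The grapes are crushed: Mar 20, 2010.
Primary fermentation completes: Mar 20, 2010 + 8 weeks = May 15, 2010.
Malolactic fermentation finishes: May 15, 2010 + 4 weeks = Jun 12, 2010.
The wine is racked to barrel: Jun 12, 2010 + 5 weeks = Jul 17, 2010.
Barrel aging ends: Jul 17, 2010 + 8 weeks = Sep 11, 2010.
The wine is bottled: Sep 11, 2010 + 3 weeks = Oct 2, 2010.
The wine is released: Oct 2, 2010 + 7 weeks = Nov 20, 2010.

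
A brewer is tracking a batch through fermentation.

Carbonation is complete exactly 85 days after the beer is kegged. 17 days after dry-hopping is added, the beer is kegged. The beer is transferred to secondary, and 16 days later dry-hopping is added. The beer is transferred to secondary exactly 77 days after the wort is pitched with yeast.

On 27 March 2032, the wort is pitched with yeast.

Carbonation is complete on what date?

8 October 2032

The wort is pitched with yeast: Mar 27, 2032.
The beer is transferred to secondary: Mar 27, 2032 + 77 days = Jun 12, 2032.
Dry-hopping is added: Jun 12, 2032 + 16 days = Jun 28, 2032.
The beer is kegged: Jun 28, 2032 + 17 days = Jul 15, 2032.
Carbonation is complete: Jul 15, 2032 + 85 days = Oct 8, 2032.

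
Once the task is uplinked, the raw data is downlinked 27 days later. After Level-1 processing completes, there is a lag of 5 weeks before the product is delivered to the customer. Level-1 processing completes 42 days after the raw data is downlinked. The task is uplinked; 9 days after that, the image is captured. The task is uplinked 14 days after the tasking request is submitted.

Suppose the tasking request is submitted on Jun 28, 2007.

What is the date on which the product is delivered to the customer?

Oct 24, 2007

The tasking request is submitted: Jun 28, 2007.
The task is uplinked: Jun 28, 2007 + 14 days = Jul 12, 2007.
The raw data is downlinked: Jul 12, 2007 + 27 days = Aug 8, 2007.
Level-1 processing completes: Aug 8, 2007 + 42 days = Sep 19, 2007.
The product is delivered to the customer: Sep 19, 2007 + 5 weeks = Oct 24, 2007.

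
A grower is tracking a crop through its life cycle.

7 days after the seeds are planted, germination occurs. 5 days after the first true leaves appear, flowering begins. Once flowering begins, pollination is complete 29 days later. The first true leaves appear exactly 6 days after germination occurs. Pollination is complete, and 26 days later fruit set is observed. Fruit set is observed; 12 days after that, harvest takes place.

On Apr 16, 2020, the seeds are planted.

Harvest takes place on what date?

Jul 10, 2020

The seeds are planted: Apr 16, 2020.
Germination occurs: Apr 16, 2020 + 7 days = Apr 23, 2020.
The first true leaves appear: Apr 23, 2020 + 6 days = Apr 29, 2020.
Flowering begins: Apr 29, 2020 + 5 days = May 4, 2020.
Pollination is complete: May 4, 2020 + 29 days = Jun 2, 2020.
Fruit set is observed: Jun 2, 2020 + 26 days = Jun 28, 2020.
Harvest takes place: Jun 28, 2020 + 12 days = Jul 10, 2020.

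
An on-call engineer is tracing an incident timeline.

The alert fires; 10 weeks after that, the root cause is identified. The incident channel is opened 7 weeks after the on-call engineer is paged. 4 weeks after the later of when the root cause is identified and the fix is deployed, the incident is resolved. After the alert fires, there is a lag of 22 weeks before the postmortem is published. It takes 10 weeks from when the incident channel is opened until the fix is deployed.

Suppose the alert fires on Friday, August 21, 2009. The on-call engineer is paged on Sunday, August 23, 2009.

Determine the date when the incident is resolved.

The alert fires: Aug 21, 2009.
The root cause is identified: Aug 21, 2009 + 10 weeks = Oct 30, 2009.
The on-call engineer is paged: Aug 23, 2009.
The incident channel is opened: Aug 23, 2009 + 7 weeks = Oct 11, 2009.
The fix is deployed: Oct 11, 2009 + 10 weeks = Dec 20, 2009.
Both prerequisites met — the root cause is identified (Oct 30, 2009), the fix is deployed (Dec 20, 2009); the later is Dec 20, 2009.
The incident is resolved: Dec 20, 2009 + 4 weeks = Jan 17, 2010.

Sunday, January 17, 2010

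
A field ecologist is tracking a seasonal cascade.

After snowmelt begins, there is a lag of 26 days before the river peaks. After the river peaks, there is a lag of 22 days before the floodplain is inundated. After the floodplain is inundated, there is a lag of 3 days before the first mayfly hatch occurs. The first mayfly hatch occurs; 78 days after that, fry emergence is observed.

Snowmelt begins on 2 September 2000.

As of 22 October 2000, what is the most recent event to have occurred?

The floodplain is inundated

Snowmelt begins: Sep 2, 2000.
The river peaks: Sep 2, 2000 + 26 days = Sep 28, 2000.
The floodplain is inundated: Sep 28, 2000 + 22 days = Oct 20, 2000.
The first mayfly hatch occurs: Oct 20, 2000 + 3 days = Oct 23, 2000.
Fry emergence is observed: Oct 23, 2000 + 78 days = Jan 9, 2001.
Oct 22, 2000 falls between when the floodplain is inundated (Oct 20, 2000) and when the first mayfly hatch occurs (Oct 23, 2000).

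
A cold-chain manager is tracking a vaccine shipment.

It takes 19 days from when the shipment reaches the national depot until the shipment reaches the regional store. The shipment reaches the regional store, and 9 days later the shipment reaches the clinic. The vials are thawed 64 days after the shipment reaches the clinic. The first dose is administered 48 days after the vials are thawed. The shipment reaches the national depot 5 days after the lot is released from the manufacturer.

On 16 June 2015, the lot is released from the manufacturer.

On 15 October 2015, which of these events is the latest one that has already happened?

The lot is released from the manufacturer: Jun 16, 2015.
The shipment reaches the national depot: Jun 16, 2015 + 5 days = Jun 21, 2015.
The shipment reaches the regional store: Jun 21, 2015 + 19 days = Jul 10, 2015.
The shipment reaches the clinic: Jul 10, 2015 + 9 days = Jul 19, 2015.
The vials are thawed: Jul 19, 2015 + 64 days = Sep 21, 2015.
The first dose is administered: Sep 21, 2015 + 48 days = Nov 8, 2015.
Oct 15, 2015 falls between when the vials are thawed (Sep 21, 2015) and when the first dose is administered (Nov 8, 2015).

The vials are thawed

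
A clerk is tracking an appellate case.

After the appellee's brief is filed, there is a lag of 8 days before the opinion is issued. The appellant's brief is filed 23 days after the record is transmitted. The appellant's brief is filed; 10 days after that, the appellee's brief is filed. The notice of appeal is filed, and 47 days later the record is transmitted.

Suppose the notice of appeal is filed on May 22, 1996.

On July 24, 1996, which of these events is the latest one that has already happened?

The record is transmitted

The notice of appeal is filed: May 22, 1996.
The record is transmitted: May 22, 1996 + 47 days = Jul 8, 1996.
The appellant's brief is filed: Jul 8, 1996 + 23 days = Jul 31, 1996.
The appellee's brief is filed: Jul 31, 1996 + 10 days = Aug 10, 1996.
The opinion is issued: Aug 10, 1996 + 8 days = Aug 18, 1996.
Jul 24, 1996 falls between when the record is transmitted (Jul 8, 1996) and when the appellant's brief is filed (Jul 31, 1996).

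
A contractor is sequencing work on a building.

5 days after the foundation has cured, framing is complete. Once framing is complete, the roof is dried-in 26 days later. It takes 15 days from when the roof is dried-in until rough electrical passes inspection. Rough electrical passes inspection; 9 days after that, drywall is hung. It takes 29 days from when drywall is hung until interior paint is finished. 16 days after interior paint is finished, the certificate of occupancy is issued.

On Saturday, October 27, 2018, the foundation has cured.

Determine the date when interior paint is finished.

Saturday, January 19, 2019

The foundation has cured: Oct 27, 2018.
Framing is complete: Oct 27, 2018 + 5 days = Nov 1, 2018.
The roof is dried-in: Nov 1, 2018 + 26 days = Nov 27, 2018.
Rough electrical passes inspection: Nov 27, 2018 + 15 days = Dec 12, 2018.
Drywall is hung: Dec 12, 2018 + 9 days = Dec 21, 2018.
Interior paint is finished: Dec 21, 2018 + 29 days = Jan 19, 2019.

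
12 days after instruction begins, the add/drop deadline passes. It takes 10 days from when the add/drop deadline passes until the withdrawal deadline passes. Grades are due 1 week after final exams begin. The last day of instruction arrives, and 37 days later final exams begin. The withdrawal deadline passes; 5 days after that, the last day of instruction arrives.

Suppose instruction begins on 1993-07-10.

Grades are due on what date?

1993-09-19

Instruction begins: Jul 10, 1993.
The add/drop deadline passes: Jul 10, 1993 + 12 days = Jul 22, 1993.
The withdrawal deadline passes: Jul 22, 1993 + 10 days = Aug 1, 1993.
The last day of instruction arrives: Aug 1, 1993 + 5 days = Aug 6, 1993.
Final exams begin: Aug 6, 1993 + 37 days = Sep 12, 1993.
Grades are due: Sep 12, 1993 + 1 week = Sep 19, 1993.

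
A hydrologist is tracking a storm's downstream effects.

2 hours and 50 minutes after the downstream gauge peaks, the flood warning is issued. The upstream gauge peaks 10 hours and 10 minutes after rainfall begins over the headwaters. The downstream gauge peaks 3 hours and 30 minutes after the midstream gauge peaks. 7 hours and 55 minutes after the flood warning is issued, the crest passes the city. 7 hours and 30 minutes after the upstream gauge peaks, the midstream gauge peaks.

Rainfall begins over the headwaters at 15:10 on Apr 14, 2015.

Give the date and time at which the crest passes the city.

23:05 on Apr 15, 2015

Rainfall begins over the headwaters: 15:10 Apr 14, 2015.
The upstream gauge peaks: 15:10 Apr 14, 2015 + 10h10m = 01:20 Apr 15, 2015.
The midstream gauge peaks: 01:20 Apr 15, 2015 + 7h30m = 08:50 Apr 15, 2015.
The downstream gauge peaks: 08:50 Apr 15, 2015 + 3h30m = 12:20 Apr 15, 2015.
The flood warning is issued: 12:20 Apr 15, 2015 + 2h50m = 15:10 Apr 15, 2015.
The crest passes the city: 15:10 Apr 15, 2015 + 7h55m = 23:05 Apr 15, 2015.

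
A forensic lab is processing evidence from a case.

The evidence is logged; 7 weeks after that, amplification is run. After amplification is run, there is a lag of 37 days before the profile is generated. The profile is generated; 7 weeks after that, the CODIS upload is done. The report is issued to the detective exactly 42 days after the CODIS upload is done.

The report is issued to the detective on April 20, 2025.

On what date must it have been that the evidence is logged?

The report is issued to the detective: Apr 20, 2025.
The CODIS upload is done: Apr 20, 2025 − 42 days = Mar 9, 2025.
The profile is generated: Mar 9, 2025 − 7 weeks = Jan 19, 2025.
Amplification is run: Jan 19, 2025 − 37 days = Dec 13, 2024.
The evidence is logged: Dec 13, 2024 − 7 weeks = Oct 25, 2024.

October 25, 2024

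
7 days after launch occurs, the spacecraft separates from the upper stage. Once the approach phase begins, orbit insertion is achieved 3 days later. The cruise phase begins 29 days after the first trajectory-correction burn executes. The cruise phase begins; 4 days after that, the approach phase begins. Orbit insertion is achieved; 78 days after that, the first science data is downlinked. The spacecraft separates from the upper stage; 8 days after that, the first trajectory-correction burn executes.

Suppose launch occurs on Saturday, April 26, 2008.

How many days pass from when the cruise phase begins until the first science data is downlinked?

Causal path: the cruise phase begins → the approach phase begins → orbit insertion is achieved → the first science data is downlinked.
Total delay along the path: 4 + 3 + 78 = 85 days.

85 days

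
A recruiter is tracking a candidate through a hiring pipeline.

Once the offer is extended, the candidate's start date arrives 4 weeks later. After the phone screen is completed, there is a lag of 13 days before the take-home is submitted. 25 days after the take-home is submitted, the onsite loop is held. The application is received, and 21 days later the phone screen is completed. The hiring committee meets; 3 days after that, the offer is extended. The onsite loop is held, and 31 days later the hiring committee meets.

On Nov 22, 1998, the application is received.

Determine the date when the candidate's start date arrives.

The application is received: Nov 22, 1998.
The phone screen is completed: Nov 22, 1998 + 21 days = Dec 13, 1998.
The take-home is submitted: Dec 13, 1998 + 13 days = Dec 26, 1998.
The onsite loop is held: Dec 26, 1998 + 25 days = Jan 20, 1999.
The hiring committee meets: Jan 20, 1999 + 31 days = Feb 20, 1999.
The offer is extended: Feb 20, 1999 + 3 days = Feb 23, 1999.
The candidate's start date arrives: Feb 23, 1999 + 4 weeks = Mar 23, 1999.

Mar 23, 1999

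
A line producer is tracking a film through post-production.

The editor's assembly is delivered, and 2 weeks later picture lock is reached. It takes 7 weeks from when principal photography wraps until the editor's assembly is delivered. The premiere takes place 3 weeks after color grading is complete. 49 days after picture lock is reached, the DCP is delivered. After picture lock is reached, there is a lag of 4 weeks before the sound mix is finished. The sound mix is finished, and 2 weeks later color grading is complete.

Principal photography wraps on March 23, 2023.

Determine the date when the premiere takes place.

July 27, 2023

Principal photography wraps: Mar 23, 2023.
The editor's assembly is delivered: Mar 23, 2023 + 7 weeks = May 11, 2023.
Picture lock is reached: May 11, 2023 + 2 weeks = May 25, 2023.
The sound mix is finished: May 25, 2023 + 4 weeks = Jun 22, 2023.
Color grading is complete: Jun 22, 2023 + 2 weeks = Jul 6, 2023.
The premiere takes place: Jul 6, 2023 + 3 weeks = Jul 27, 2023.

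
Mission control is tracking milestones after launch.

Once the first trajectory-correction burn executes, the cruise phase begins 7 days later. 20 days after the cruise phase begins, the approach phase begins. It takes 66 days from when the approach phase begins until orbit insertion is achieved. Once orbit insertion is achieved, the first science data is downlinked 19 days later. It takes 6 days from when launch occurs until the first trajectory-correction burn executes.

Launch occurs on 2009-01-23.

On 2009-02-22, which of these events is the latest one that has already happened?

Launch occurs: Jan 23, 2009.
The first trajectory-correction burn executes: Jan 23, 2009 + 6 days = Jan 29, 2009.
The cruise phase begins: Jan 29, 2009 + 7 days = Feb 5, 2009.
The approach phase begins: Feb 5, 2009 + 20 days = Feb 25, 2009.
Orbit insertion is achieved: Feb 25, 2009 + 66 days = May 2, 2009.
The first science data is downlinked: May 2, 2009 + 19 days = May 21, 2009.
Feb 22, 2009 falls between when the cruise phase begins (Feb 5, 2009) and when the approach phase begins (Feb 25, 2009).

The cruise phase begins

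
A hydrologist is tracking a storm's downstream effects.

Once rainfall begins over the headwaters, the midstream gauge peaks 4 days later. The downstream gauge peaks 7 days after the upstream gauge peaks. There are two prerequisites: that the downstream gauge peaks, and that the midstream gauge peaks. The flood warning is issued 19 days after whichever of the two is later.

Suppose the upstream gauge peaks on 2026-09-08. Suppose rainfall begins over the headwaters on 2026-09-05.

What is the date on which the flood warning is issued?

The upstream gauge peaks: Sep 8, 2026.
The downstream gauge peaks: Sep 8, 2026 + 7 days = Sep 15, 2026.
Rainfall begins over the headwaters: Sep 5, 2026.
The midstream gauge peaks: Sep 5, 2026 + 4 days = Sep 9, 2026.
Both prerequisites met — the downstream gauge peaks (Sep 15, 2026), the midstream gauge peaks (Sep 9, 2026); the later is Sep 15, 2026.
The flood warning is issued: Sep 15, 2026 + 19 days = Oct 4, 2026.

2026-10-04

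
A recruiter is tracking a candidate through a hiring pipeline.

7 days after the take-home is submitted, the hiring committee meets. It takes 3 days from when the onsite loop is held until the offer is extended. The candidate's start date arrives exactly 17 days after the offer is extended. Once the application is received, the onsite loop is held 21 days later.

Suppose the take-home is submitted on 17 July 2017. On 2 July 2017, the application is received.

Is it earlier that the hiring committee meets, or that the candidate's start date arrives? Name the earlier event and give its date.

The take-home is submitted: Jul 17, 2017.
The hiring committee meets: Jul 17, 2017 + 7 days = Jul 24, 2017.
The application is received: Jul 2, 2017.
The onsite loop is held: Jul 2, 2017 + 21 days = Jul 23, 2017.
The offer is extended: Jul 23, 2017 + 3 days = Jul 26, 2017.
The candidate's start date arrives: Jul 26, 2017 + 17 days = Aug 12, 2017.
Comparing: the hiring committee meets on Jul 24, 2017 vs the candidate's start date arrives on Aug 12, 2017. Earlier: the hiring committee meets.

The hiring committee meets — 24 July 2017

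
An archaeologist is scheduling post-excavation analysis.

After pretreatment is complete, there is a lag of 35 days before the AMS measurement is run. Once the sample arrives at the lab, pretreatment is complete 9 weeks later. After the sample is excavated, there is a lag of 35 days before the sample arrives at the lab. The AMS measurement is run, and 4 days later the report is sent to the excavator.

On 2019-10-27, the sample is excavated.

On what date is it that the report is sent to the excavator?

The sample is excavated: Oct 27, 2019.
The sample arrives at the lab: Oct 27, 2019 + 35 days = Dec 1, 2019.
Pretreatment is complete: Dec 1, 2019 + 9 weeks = Feb 2, 2020.
The AMS measurement is run: Feb 2, 2020 + 35 days = Mar 8, 2020.
The report is sent to the excavator: Mar 8, 2020 + 4 days = Mar 12, 2020.

2020-03-12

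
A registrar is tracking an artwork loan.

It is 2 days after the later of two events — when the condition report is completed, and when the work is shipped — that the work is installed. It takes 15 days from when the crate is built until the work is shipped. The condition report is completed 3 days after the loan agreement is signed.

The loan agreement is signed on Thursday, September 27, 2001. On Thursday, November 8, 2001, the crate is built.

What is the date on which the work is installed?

Sunday, November 25, 2001

The loan agreement is signed: Sep 27, 2001.
The condition report is completed: Sep 27, 2001 + 3 days = Sep 30, 2001.
The crate is built: Nov 8, 2001.
The work is shipped: Nov 8, 2001 + 15 days = Nov 23, 2001.
Both prerequisites met — the condition report is completed (Sep 30, 2001), the work is shipped (Nov 23, 2001); the later is Nov 23, 2001.
The work is installed: Nov 23, 2001 + 2 days = Nov 25, 2001.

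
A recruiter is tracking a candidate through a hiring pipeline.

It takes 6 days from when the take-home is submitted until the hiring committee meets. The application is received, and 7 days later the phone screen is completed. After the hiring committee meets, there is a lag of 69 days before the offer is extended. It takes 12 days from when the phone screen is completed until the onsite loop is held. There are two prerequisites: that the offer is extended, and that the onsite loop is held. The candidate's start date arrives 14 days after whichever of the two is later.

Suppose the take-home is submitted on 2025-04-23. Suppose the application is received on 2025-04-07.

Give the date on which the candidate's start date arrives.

The take-home is submitted: Apr 23, 2025.
The hiring committee meets: Apr 23, 2025 + 6 days = Apr 29, 2025.
The offer is extended: Apr 29, 2025 + 69 days = Jul 7, 2025.
The application is received: Apr 7, 2025.
The phone screen is completed: Apr 7, 2025 + 7 days = Apr 14, 2025.
The onsite loop is held: Apr 14, 2025 + 12 days = Apr 26, 2025.
Both prerequisites met — the offer is extended (Jul 7, 2025), the onsite loop is held (Apr 26, 2025); the later is Jul 7, 2025.
The candidate's start date arrives: Jul 7, 2025 + 14 days = Jul 21, 2025.

2025-07-21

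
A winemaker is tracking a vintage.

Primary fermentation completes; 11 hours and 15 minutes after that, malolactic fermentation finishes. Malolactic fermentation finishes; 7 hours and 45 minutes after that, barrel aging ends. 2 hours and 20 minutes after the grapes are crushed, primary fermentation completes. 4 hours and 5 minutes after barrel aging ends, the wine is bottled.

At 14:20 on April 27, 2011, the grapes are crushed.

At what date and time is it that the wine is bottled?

The grapes are crushed: 14:20 Apr 27, 2011.
Primary fermentation completes: 14:20 Apr 27, 2011 + 2h20m = 16:40 Apr 27, 2011.
Malolactic fermentation finishes: 16:40 Apr 27, 2011 + 11h15m = 03:55 Apr 28, 2011.
Barrel aging ends: 03:55 Apr 28, 2011 + 7h45m = 11:40 Apr 28, 2011.
The wine is bottled: 11:40 Apr 28, 2011 + 4h05m = 15:45 Apr 28, 2011.

15:45 on April 28, 2011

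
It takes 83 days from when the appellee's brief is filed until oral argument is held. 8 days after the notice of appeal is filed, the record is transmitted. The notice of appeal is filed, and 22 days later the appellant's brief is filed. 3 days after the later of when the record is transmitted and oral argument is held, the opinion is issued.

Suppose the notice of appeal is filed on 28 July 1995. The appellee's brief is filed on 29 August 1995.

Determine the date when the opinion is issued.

23 November 1995

The notice of appeal is filed: Jul 28, 1995.
The record is transmitted: Jul 28, 1995 + 8 days = Aug 5, 1995.
The appellee's brief is filed: Aug 29, 1995.
Oral argument is held: Aug 29, 1995 + 83 days = Nov 20, 1995.
Both prerequisites met — the record is transmitted (Aug 5, 1995), oral argument is held (Nov 20, 1995); the later is Nov 20, 1995.
The opinion is issued: Nov 20, 1995 + 3 days = Nov 23, 1995.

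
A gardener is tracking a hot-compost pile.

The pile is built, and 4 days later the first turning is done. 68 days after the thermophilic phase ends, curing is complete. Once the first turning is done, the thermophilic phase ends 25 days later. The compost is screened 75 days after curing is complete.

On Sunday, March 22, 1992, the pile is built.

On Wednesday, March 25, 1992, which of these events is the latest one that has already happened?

The pile is built: Mar 22, 1992.
The first turning is done: Mar 22, 1992 + 4 days = Mar 26, 1992.
The thermophilic phase ends: Mar 26, 1992 + 25 days = Apr 20, 1992.
Curing is complete: Apr 20, 1992 + 68 days = Jun 27, 1992.
The compost is screened: Jun 27, 1992 + 75 days = Sep 10, 1992.
Mar 25, 1992 falls between when the pile is built (Mar 22, 1992) and when the first turning is done (Mar 26, 1992).

The pile is built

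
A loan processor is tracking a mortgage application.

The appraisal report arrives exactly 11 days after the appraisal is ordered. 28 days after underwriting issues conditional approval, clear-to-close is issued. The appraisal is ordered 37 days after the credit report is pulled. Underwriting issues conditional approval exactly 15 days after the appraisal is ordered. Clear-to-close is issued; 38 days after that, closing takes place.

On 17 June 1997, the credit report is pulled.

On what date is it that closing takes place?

13 October 1997

The credit report is pulled: Jun 17, 1997.
The appraisal is ordered: Jun 17, 1997 + 37 days = Jul 24, 1997.
Underwriting issues conditional approval: Jul 24, 1997 + 15 days = Aug 8, 1997.
Clear-to-close is issued: Aug 8, 1997 + 28 days = Sep 5, 1997.
Closing takes place: Sep 5, 1997 + 38 days = Oct 13, 1997.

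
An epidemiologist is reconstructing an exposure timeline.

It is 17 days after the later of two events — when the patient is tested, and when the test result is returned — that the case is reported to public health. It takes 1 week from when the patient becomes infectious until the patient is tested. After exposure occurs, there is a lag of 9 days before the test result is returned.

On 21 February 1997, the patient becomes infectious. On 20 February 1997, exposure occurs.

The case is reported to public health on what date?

The patient becomes infectious: Feb 21, 1997.
The patient is tested: Feb 21, 1997 + 1 week = Feb 28, 1997.
Exposure occurs: Feb 20, 1997.
The test result is returned: Feb 20, 1997 + 9 days = Mar 1, 1997.
Both prerequisites met — the patient is tested (Feb 28, 1997), the test result is returned (Mar 1, 1997); the later is Mar 1, 1997.
The case is reported to public health: Mar 1, 1997 + 17 days = Mar 18, 1997.

18 March 1997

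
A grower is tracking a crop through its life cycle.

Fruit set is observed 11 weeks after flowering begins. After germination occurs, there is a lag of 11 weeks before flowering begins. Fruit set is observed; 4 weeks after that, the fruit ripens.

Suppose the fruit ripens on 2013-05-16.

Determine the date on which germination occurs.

The fruit ripens: May 16, 2013.
Fruit set is observed: May 16, 2013 − 4 weeks = Apr 18, 2013.
Flowering begins: Apr 18, 2013 − 11 weeks = Jan 31, 2013.
Germination occurs: Jan 31, 2013 − 11 weeks = Nov 15, 2012.

2012-11-15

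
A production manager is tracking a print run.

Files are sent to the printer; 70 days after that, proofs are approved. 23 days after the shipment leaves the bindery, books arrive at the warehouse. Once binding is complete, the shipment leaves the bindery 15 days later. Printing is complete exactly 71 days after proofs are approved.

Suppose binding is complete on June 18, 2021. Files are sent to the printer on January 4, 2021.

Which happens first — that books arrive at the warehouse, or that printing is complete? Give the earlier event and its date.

Printing is complete — May 25, 2021

Binding is complete: Jun 18, 2021.
The shipment leaves the bindery: Jun 18, 2021 + 15 days = Jul 3, 2021.
Books arrive at the warehouse: Jul 3, 2021 + 23 days = Jul 26, 2021.
Files are sent to the printer: Jan 4, 2021.
Proofs are approved: Jan 4, 2021 + 70 days = Mar 15, 2021.
Printing is complete: Mar 15, 2021 + 71 days = May 25, 2021.
Comparing: books arrive at the warehouse on Jul 26, 2021 vs printing is complete on May 25, 2021. Earlier: printing is complete.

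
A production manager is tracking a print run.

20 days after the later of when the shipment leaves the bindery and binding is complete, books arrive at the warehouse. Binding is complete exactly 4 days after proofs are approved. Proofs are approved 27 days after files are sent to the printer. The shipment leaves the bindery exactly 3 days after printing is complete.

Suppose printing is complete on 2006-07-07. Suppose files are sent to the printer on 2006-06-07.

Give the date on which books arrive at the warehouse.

2006-07-30

Printing is complete: Jul 7, 2006.
The shipment leaves the bindery: Jul 7, 2006 + 3 days = Jul 10, 2006.
Files are sent to the printer: Jun 7, 2006.
Proofs are approved: Jun 7, 2006 + 27 days = Jul 4, 2006.
Binding is complete: Jul 4, 2006 + 4 days = Jul 8, 2006.
Both prerequisites met — the shipment leaves the bindery (Jul 10, 2006), binding is complete (Jul 8, 2006); the later is Jul 10, 2006.
Books arrive at the warehouse: Jul 10, 2006 + 20 days = Jul 30, 2006.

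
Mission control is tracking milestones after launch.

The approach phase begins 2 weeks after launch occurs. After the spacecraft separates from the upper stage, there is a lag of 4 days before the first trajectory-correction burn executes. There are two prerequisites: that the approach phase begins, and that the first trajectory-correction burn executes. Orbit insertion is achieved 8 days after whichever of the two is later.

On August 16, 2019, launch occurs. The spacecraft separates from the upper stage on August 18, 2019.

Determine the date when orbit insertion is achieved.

Launch occurs: Aug 16, 2019.
The approach phase begins: Aug 16, 2019 + 2 weeks = Aug 30, 2019.
The spacecraft separates from the upper stage: Aug 18, 2019.
The first trajectory-correction burn executes: Aug 18, 2019 + 4 days = Aug 22, 2019.
Both prerequisites met — the approach phase begins (Aug 30, 2019), the first trajectory-correction burn executes (Aug 22, 2019); the later is Aug 30, 2019.
Orbit insertion is achieved: Aug 30, 2019 + 8 days = Sep 7, 2019.

September 7, 2019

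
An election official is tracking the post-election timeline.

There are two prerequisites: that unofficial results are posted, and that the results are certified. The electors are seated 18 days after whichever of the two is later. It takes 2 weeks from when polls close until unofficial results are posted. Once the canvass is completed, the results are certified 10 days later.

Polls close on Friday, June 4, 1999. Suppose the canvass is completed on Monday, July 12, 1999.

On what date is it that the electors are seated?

Polls close: Jun 4, 1999.
Unofficial results are posted: Jun 4, 1999 + 2 weeks = Jun 18, 1999.
The canvass is completed: Jul 12, 1999.
The results are certified: Jul 12, 1999 + 10 days = Jul 22, 1999.
Both prerequisites met — unofficial results are posted (Jun 18, 1999), the results are certified (Jul 22, 1999); the later is Jul 22, 1999.
The electors are seated: Jul 22, 1999 + 18 days = Aug 9, 1999.

Monday, August 9, 1999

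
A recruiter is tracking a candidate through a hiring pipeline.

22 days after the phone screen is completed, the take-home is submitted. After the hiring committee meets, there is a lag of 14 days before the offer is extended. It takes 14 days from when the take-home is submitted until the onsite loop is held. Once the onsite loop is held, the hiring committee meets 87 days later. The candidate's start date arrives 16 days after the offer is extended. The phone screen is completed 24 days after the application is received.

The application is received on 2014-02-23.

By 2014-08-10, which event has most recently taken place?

The offer is extended

The application is received: Feb 23, 2014.
The phone screen is completed: Feb 23, 2014 + 24 days = Mar 19, 2014.
The take-home is submitted: Mar 19, 2014 + 22 days = Apr 10, 2014.
The onsite loop is held: Apr 10, 2014 + 14 days = Apr 24, 2014.
The hiring committee meets: Apr 24, 2014 + 87 days = Jul 20, 2014.
The offer is extended: Jul 20, 2014 + 14 days = Aug 3, 2014.
The candidate's start date arrives: Aug 3, 2014 + 16 days = Aug 19, 2014.
Aug 10, 2014 falls between when the offer is extended (Aug 3, 2014) and when the candidate's start date arrives (Aug 19, 2014).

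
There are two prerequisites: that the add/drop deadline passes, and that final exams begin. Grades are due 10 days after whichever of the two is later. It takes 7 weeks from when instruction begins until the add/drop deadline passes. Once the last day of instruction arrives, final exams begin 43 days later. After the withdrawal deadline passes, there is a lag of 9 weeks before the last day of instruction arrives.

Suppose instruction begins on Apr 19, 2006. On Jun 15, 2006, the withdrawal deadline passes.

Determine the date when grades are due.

Oct 9, 2006

Instruction begins: Apr 19, 2006.
The add/drop deadline passes: Apr 19, 2006 + 7 weeks = Jun 7, 2006.
The withdrawal deadline passes: Jun 15, 2006.
The last day of instruction arrives: Jun 15, 2006 + 9 weeks = Aug 17, 2006.
Final exams begin: Aug 17, 2006 + 43 days = Sep 29, 2006.
Both prerequisites met — the add/drop deadline passes (Jun 7, 2006), final exams begin (Sep 29, 2006); the later is Sep 29, 2006.
Grades are due: Sep 29, 2006 + 10 days = Oct 9, 2006.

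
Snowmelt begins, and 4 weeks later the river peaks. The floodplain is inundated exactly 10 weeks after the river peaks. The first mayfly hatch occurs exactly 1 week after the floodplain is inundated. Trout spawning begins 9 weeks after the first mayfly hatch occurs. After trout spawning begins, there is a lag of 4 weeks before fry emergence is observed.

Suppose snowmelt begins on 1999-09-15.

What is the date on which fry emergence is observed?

2000-03-29

Snowmelt begins: Sep 15, 1999.
The river peaks: Sep 15, 1999 + 4 weeks = Oct 13, 1999.
The floodplain is inundated: Oct 13, 1999 + 10 weeks = Dec 22, 1999.
The first mayfly hatch occurs: Dec 22, 1999 + 1 week = Dec 29, 1999.
Trout spawning begins: Dec 29, 1999 + 9 weeks = Mar 1, 2000.
Fry emergence is observed: Mar 1, 2000 + 4 weeks = Mar 29, 2000.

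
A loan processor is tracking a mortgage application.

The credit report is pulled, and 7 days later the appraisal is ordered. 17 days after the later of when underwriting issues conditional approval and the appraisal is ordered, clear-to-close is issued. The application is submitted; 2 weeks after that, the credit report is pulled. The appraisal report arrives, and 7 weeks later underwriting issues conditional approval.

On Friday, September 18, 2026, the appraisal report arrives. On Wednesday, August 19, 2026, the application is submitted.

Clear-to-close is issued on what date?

Monday, November 23, 2026

The appraisal report arrives: Sep 18, 2026.
Underwriting issues conditional approval: Sep 18, 2026 + 7 weeks = Nov 6, 2026.
The application is submitted: Aug 19, 2026.
The credit report is pulled: Aug 19, 2026 + 2 weeks = Sep 2, 2026.
The appraisal is ordered: Sep 2, 2026 + 7 days = Sep 9, 2026.
Both prerequisites met — underwriting issues conditional approval (Nov 6, 2026), the appraisal is ordered (Sep 9, 2026); the later is Nov 6, 2026.
Clear-to-close is issued: Nov 6, 2026 + 17 days = Nov 23, 2026.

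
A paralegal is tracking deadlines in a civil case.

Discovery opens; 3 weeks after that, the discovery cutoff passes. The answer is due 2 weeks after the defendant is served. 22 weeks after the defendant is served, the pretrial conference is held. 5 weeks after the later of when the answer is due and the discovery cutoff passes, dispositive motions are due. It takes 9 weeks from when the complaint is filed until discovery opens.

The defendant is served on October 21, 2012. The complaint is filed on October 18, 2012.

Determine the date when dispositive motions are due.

The defendant is served: Oct 21, 2012.
The answer is due: Oct 21, 2012 + 2 weeks = Nov 4, 2012.
The complaint is filed: Oct 18, 2012.
Discovery opens: Oct 18, 2012 + 9 weeks = Dec 20, 2012.
The discovery cutoff passes: Dec 20, 2012 + 3 weeks = Jan 10, 2013.
Both prerequisites met — the answer is due (Nov 4, 2012), the discovery cutoff passes (Jan 10, 2013); the later is Jan 10, 2013.
Dispositive motions are due: Jan 10, 2013 + 5 weeks = Feb 14, 2013.

February 14, 2013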